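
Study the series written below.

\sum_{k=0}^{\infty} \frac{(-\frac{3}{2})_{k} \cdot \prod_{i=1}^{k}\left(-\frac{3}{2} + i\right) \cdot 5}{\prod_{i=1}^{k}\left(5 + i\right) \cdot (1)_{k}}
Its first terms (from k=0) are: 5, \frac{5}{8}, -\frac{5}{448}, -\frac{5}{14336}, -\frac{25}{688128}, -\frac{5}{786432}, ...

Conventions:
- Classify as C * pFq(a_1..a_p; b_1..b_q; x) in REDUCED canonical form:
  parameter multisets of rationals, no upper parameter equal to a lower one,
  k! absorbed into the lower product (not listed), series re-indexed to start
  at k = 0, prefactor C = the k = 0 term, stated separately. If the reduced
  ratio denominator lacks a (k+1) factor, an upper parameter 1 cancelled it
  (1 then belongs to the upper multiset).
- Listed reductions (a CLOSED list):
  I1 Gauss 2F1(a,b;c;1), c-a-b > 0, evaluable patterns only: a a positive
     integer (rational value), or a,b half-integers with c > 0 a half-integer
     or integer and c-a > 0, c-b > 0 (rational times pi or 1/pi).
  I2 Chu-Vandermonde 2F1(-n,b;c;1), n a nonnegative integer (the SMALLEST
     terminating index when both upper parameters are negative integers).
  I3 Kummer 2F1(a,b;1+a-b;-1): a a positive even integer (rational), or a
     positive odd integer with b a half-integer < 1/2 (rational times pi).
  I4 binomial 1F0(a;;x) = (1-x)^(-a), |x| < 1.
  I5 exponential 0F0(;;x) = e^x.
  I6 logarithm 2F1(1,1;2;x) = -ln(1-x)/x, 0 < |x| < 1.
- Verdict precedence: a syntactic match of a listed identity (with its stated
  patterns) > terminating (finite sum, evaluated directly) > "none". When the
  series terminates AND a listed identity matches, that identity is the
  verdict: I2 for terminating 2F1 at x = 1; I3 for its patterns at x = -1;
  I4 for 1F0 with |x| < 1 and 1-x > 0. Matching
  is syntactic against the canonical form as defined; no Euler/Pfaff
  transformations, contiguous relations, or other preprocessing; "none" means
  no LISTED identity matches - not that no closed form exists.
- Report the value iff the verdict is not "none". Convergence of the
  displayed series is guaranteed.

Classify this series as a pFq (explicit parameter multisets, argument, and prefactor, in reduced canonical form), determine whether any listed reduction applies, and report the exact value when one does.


Prefactor 5, argument 1: 2F1 with upper {-\frac{3}{2}, -\frac{1}{2}} over lower {6}. Verdict at x = 1: the half-integer Gauss pattern (I1) matches (x = 1; upper {-\frac{3}{2}, -\frac{1}{2}} half-integers, c = 6 in the evaluable pattern). Sum: \frac{5242880}{297297} / \pi.

The tell: t_0 = 5 here, and the lower running product (prefactor 5) is a rising factorial.
Ratio: r(k) = 1 * (k-\frac{3}{2}) (k-\frac{1}{2}) / [(k+6) (k+1)] - rational in k. x = 1; t_0 = 5; negate the roots.


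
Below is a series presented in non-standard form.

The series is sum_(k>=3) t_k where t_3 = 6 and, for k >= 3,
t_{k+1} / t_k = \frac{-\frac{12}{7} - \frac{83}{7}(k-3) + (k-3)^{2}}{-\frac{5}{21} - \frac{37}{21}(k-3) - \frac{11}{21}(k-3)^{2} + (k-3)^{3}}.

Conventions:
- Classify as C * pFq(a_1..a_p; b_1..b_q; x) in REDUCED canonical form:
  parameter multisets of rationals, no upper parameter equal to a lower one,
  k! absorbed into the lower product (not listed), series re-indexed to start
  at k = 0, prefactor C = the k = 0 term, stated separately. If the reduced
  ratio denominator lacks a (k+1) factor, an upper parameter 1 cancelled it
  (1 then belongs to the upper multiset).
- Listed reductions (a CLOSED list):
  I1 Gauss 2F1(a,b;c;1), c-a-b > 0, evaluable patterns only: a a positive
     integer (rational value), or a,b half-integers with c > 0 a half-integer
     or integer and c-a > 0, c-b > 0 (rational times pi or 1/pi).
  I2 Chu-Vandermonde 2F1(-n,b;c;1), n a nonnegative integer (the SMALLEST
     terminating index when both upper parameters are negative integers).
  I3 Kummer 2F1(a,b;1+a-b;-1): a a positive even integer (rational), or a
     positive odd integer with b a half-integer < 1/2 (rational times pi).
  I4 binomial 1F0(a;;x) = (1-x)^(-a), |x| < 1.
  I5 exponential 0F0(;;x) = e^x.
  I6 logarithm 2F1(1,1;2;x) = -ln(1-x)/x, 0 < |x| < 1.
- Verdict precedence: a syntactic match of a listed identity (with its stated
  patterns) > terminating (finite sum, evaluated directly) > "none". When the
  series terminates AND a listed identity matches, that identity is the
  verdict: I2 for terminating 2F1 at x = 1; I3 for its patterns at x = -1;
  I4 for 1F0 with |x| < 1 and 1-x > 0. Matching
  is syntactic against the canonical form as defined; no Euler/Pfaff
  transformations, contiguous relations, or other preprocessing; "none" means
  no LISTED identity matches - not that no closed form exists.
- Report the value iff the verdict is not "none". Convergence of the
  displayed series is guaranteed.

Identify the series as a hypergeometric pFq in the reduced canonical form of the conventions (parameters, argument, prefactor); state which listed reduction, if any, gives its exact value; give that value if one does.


The tell: t_0 = 6 here, and roots of the ratio polynomials (C = 6) are the negated parameters.
Step ratio: r(k) = 1 * (k-12) / [(k-\frac{5}{3}) (k+1)] - rational in k, leading ratio 1; with t_0 = 6, classification follows.

Classification (C = 6): 1F1 with upper {-12}, lower {-\frac{5}{3}}, argument x = 1. Verdict: terminating - no listed pattern fits, but -12 in the upper list cuts the series at k = 12; direct evaluation. Exact value: -\frac{6739245860253}{85205120000}.


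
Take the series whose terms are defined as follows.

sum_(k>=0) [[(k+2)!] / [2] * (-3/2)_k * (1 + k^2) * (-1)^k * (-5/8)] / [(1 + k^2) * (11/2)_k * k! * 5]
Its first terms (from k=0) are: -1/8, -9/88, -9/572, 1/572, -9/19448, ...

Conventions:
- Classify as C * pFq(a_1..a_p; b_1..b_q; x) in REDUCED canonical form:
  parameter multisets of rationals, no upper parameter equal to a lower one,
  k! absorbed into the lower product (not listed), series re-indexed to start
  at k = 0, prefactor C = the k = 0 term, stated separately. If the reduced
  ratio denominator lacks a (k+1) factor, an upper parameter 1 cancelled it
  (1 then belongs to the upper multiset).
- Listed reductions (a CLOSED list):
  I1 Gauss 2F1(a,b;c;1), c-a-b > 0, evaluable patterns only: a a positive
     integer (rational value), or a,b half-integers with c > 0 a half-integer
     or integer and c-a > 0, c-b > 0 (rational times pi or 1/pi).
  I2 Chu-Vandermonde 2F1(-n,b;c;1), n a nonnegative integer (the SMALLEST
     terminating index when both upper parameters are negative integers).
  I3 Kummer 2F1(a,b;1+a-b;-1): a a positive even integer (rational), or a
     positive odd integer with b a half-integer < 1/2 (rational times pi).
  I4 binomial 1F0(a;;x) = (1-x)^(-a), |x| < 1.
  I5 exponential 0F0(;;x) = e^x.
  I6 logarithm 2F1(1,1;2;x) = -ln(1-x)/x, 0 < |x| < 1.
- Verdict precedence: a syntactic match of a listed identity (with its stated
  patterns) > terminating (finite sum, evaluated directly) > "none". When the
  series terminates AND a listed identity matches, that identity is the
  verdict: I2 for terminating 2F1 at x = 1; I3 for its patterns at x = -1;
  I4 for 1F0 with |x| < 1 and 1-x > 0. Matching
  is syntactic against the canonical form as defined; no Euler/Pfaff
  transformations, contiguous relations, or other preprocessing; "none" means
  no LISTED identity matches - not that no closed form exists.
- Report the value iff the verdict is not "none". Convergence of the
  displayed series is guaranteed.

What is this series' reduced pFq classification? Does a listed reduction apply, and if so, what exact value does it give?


This is -1/8 * 2F1(-3/2, 3; 11/2; -1) in reduced canonical form. Verdict: Kummer's theorem (I3) matches (x = -1; c = 11/2 equals 1+a-b for upper {-3/2, 3}: listed pattern). Exact value: (-315/4096) * pi.

Key observation: t_0 being -1/8, the factorial ratio (C = -1/8, x = -1) (k+a-1)!/(a-1)! is a rising factorial (a)_k.
Step ratio: r(k) = (-1) * (k-3/2) (k+3) / [(k+11/2) (k+1)] - poly over poly, x = (-1) from leading terms; C = -1/8 at k = 0.


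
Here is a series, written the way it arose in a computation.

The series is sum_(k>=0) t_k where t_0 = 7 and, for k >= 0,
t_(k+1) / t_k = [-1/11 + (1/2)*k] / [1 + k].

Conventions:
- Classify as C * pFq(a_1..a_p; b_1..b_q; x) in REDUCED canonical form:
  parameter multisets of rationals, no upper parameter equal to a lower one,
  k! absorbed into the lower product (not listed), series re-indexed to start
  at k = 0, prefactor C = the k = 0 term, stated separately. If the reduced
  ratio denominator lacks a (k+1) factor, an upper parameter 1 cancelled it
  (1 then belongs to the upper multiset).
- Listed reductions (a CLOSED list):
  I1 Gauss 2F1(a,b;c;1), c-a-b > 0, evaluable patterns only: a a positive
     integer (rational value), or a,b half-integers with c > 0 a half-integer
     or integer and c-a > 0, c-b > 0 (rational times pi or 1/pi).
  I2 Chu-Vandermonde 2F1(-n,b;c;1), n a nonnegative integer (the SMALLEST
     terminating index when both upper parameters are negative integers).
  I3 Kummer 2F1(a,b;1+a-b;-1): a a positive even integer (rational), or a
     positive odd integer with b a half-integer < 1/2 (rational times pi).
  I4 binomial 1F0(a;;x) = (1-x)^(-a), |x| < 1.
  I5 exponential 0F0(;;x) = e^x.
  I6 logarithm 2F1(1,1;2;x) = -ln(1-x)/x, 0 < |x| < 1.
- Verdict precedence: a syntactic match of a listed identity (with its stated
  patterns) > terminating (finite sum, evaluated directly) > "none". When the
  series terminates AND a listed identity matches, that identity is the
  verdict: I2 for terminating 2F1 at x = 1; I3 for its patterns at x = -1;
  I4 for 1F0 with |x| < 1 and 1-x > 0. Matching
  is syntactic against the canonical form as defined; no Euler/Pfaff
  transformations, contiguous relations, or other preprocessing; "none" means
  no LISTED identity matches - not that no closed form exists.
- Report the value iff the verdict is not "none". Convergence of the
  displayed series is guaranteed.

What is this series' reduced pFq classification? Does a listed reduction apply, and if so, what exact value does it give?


Classification (C = 7): 1F0 with upper {-2/11}, lower {-}, argument x = 1/2. Verdict (x = 1/2): the binomial series (I4) applies (the 1F0 binomial series: exponent 2/11, x = 1/2). Hence: 7 * (1/2)^(2/11).

First insight: t_0 being 7, factor the ratio over Q (C = 7): negated roots = parameters.
Consecutive-term ratio: r(k) = (1/2) * (k-2/11) / [(k+1)] - rational in k. x = (1/2); t_0 = 7; negate the roots.


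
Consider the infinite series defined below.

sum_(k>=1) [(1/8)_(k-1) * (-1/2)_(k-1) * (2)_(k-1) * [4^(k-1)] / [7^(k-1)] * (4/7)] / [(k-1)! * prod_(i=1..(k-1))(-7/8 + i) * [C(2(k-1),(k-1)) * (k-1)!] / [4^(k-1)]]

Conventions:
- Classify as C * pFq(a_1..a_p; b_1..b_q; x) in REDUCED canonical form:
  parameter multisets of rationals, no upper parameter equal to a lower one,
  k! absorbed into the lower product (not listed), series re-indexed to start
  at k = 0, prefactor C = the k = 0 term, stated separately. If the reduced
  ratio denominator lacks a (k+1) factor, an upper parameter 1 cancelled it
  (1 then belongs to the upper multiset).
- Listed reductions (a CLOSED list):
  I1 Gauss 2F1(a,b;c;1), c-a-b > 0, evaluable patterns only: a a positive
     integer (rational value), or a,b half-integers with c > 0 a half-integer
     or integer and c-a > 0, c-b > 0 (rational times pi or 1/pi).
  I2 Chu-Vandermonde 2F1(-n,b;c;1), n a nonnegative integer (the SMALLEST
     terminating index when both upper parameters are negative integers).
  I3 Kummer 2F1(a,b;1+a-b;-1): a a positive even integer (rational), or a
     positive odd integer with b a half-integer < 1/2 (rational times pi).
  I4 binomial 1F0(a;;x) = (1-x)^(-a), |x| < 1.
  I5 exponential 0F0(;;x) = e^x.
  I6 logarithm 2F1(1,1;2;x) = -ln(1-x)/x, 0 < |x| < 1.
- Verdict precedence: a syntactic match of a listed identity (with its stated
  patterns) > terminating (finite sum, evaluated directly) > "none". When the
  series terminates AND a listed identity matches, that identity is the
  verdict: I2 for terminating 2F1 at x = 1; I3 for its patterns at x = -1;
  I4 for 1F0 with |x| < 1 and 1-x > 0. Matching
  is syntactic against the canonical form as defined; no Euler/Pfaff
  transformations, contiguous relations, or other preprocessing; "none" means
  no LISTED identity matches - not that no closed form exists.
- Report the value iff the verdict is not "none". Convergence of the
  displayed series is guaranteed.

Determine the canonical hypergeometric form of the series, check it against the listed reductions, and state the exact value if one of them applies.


Prefactor 4/7, argument 4/7: 2F1 with upper {-1/2, 2} over lower {1/2}. Verdict: none. A 2F1 with upper {-1/2, 2} fits none of I1-I6 at x = 4/7; the sum runs forever.

Structural cue: t_0 being 4/7, the two geometric factors (C = 4/7) combine into one argument.
Term ratio: r(k) = (4/7) * (k-1/2) (k+2) / [(k+1/2) (k+1)] - rational in k, leading ratio (4/7); with t_0 = 4/7, classification follows.


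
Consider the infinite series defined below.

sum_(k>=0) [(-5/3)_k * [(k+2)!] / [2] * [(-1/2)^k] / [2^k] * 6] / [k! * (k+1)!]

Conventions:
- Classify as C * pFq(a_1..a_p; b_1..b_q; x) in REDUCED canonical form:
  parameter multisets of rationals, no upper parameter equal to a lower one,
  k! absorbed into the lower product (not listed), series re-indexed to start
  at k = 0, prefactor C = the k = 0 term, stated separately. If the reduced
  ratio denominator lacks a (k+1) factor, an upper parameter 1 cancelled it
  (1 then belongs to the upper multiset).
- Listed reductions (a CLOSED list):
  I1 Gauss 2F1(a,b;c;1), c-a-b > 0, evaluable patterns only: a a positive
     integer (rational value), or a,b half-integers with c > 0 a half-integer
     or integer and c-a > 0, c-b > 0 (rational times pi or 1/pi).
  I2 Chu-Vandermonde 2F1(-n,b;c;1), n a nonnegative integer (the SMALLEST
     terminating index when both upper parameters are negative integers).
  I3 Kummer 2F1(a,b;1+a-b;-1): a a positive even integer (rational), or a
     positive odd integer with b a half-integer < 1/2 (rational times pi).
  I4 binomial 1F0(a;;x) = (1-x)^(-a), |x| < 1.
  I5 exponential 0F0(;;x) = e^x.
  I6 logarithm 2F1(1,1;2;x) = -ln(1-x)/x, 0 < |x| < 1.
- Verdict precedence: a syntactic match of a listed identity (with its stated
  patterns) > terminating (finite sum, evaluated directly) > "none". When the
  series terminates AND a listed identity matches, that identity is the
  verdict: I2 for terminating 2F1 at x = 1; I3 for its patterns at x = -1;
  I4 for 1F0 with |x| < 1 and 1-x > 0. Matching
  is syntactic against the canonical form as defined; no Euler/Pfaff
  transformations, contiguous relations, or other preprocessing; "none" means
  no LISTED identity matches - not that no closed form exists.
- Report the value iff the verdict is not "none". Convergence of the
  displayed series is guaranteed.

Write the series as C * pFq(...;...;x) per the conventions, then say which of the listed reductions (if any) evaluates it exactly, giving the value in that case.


The series (x = -1/4) is 2F1: upper {-5/3, 3}, lower {2}, prefactor 6. Verdict: none. No listed pattern accepts 2F1(-5/3, 3; 2; -1/4).

Key step: t_0 being 6, the factorial ratio (C = 6, x = -1/4) (k+a-1)!/(a-1)! is a rising factorial (a)_k.
Ratio: r(k) = (-1/4) * (k-5/3) (k+3) / [(k+2) (k+1)] - rational; roots negated = parameters, x = (-1/4), C = 6.


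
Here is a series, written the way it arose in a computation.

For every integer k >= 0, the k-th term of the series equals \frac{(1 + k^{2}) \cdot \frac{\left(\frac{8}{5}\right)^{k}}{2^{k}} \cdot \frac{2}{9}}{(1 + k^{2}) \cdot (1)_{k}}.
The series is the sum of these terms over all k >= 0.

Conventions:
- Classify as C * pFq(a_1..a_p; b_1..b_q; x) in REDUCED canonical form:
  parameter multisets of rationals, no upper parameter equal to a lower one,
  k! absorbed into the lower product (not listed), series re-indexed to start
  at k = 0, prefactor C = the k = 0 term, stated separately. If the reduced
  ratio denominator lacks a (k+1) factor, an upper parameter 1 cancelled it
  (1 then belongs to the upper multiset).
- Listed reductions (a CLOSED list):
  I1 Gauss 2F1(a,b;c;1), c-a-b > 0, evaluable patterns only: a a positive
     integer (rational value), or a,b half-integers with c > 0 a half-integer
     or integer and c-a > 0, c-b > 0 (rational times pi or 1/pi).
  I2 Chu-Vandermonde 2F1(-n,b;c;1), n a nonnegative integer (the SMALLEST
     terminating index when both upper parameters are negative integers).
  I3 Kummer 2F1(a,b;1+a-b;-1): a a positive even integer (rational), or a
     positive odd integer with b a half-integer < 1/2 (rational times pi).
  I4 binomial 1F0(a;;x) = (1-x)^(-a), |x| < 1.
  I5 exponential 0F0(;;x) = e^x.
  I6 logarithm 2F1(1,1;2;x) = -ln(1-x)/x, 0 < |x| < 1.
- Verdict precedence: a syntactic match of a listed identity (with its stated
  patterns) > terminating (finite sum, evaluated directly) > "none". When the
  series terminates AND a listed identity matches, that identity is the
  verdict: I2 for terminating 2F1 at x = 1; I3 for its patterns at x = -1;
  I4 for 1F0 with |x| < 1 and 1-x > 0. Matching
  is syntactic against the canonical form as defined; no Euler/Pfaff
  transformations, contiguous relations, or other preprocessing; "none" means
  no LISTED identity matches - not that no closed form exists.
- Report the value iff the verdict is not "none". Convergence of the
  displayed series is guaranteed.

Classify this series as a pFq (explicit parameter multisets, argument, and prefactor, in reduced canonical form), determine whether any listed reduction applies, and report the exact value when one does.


Canonical form: C = \frac{2}{9} times 0F0 with upper {-}, lower {-}, x = \frac{4}{5}. Verdict: the I5 exponential reduction matches (the 0F0 exponential series at x = \frac{4}{5}). Sum: \frac{2}{9} \cdot e^{\frac{4}{5}}.

The tell: from the first term \frac{2}{9}: (1)_k (prefactor 2/9) is k! itself.
Step ratio: r(k) = \frac{4}{5} * 1 / [(k+1)] - rational in k, leading ratio \frac{4}{5}; with t_0 = \frac{2}{9}, classification follows.


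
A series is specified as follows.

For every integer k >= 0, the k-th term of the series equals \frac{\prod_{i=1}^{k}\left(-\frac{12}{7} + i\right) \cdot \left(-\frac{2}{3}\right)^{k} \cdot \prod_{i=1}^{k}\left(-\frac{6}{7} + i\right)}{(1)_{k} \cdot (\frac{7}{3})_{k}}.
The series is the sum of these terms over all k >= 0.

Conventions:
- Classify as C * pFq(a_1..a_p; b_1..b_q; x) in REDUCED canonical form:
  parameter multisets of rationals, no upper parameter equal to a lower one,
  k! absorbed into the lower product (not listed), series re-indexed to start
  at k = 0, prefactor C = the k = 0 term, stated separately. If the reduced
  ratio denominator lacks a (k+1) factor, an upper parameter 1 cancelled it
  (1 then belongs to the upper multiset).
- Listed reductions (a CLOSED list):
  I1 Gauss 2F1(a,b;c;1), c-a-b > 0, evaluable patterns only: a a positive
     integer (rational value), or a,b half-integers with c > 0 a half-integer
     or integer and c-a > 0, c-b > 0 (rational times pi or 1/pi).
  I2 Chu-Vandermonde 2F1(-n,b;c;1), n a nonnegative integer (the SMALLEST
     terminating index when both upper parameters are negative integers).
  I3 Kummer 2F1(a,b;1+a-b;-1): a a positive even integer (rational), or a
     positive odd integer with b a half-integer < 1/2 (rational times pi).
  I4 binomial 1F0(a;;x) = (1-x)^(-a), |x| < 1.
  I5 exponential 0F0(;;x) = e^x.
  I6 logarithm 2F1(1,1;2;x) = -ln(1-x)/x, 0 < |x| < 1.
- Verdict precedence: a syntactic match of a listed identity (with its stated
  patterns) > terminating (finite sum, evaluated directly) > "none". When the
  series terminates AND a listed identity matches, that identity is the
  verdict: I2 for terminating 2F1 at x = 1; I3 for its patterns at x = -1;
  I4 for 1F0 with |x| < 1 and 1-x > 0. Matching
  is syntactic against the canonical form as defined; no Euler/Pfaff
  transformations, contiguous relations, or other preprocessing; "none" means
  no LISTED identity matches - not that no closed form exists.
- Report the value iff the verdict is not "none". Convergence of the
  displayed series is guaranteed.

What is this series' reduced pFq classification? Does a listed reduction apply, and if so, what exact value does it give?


This is 1 * 2F1(-\frac{5}{7}, \frac{1}{7}; \frac{7}{3}; -\frac{2}{3}) in reduced canonical form. Verdict: no listed reduction: x = -\frac{2}{3} and upper {-\frac{5}{7}, \frac{1}{7}} fail every I1-I6 pattern.

Key observation: t_0 = 1 here, and the running product (C = 1, x = -2/3) telescopes to a rising factorial.
Consecutive-term ratio: r(k) = -\frac{2}{3} * (k-\frac{5}{7}) (k+\frac{1}{7}) / [(k+\frac{7}{3}) (k+1)] - rational in k, leading ratio -\frac{2}{3}; with t_0 = 1, classification follows.


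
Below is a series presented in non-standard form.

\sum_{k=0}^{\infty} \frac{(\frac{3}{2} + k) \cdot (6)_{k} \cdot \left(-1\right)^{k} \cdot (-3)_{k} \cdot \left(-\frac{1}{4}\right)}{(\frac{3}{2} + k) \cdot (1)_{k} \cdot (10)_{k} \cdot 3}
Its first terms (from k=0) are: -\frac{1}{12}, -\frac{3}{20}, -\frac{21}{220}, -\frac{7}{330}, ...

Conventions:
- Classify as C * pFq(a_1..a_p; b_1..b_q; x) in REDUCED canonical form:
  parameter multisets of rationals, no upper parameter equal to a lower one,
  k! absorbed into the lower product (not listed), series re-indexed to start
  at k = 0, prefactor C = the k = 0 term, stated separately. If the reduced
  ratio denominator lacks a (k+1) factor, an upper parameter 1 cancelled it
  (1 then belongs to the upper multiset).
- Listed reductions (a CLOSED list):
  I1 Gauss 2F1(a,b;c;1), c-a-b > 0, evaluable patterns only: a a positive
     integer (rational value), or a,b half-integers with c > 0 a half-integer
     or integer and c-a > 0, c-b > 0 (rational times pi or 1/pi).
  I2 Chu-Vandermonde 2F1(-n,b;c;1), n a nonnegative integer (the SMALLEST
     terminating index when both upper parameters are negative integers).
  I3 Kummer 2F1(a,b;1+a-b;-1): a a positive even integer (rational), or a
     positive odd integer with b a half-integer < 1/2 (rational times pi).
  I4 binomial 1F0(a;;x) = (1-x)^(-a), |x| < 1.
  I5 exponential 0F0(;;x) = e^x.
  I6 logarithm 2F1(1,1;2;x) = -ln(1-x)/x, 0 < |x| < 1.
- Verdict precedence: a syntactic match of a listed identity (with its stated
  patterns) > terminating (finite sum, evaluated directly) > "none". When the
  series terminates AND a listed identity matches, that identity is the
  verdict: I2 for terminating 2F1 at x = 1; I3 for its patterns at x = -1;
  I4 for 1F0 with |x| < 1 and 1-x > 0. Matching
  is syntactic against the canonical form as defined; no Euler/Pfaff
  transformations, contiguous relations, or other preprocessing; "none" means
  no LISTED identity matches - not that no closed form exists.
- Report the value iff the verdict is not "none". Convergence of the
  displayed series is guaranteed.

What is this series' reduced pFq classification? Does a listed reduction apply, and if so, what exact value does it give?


Classification (C = -\frac{1}{12}): 2F1 with upper {-3, 6}, lower {10}, argument x = -1. Verdict (x = -1): Kummer (I3) applies (x = -1; c = 10 equals 1+a-b for upper {-3, 6}: listed pattern). Its exact value is -\frac{7}{20}.

The tell: x = -1 and the constant factors (C = -1/12, x = -1) combine into one prefactor.
Adjacent-term ratio: r(k) = -1 * (k-3) (k+6) / [(k+10) (k+1)] ; factor over Q: parameters, x = -1, and C = -\frac{1}{12}.


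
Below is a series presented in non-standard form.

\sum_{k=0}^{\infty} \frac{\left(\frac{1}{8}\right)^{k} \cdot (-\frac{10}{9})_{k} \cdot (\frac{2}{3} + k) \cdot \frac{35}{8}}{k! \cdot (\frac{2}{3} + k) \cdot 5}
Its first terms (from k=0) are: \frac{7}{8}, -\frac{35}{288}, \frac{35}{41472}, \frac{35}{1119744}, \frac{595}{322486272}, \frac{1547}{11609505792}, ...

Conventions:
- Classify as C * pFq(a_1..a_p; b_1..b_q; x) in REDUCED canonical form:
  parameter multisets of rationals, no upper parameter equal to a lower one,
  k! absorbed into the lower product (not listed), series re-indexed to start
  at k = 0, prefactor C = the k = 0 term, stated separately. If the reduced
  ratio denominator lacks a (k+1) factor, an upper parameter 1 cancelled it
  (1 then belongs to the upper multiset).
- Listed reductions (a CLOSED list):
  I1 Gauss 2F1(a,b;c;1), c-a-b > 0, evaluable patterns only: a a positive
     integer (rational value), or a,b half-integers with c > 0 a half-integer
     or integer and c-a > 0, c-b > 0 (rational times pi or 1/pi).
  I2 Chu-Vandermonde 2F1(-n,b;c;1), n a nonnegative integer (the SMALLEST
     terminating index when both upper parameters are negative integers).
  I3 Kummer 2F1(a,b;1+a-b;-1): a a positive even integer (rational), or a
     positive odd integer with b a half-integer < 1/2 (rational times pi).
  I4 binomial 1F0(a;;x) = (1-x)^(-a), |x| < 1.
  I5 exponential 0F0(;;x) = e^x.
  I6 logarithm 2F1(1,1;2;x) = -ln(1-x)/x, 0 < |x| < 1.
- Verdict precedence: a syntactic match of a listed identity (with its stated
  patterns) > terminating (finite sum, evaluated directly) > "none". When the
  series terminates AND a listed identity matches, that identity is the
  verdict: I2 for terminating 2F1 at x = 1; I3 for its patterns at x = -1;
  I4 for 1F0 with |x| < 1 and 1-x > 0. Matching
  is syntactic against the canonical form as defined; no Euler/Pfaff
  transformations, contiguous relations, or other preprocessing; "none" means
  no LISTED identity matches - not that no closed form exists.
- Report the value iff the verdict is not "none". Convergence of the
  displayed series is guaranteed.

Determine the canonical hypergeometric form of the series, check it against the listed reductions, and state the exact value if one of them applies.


The series (x = \frac{1}{8}) is 1F0: upper {-\frac{10}{9}}, lower {-}, prefactor \frac{7}{8}. Verdict: the binomial series (I4) fires (the 1F0 binomial series: exponent 10/9, x = \frac{1}{8}). Sum: \frac{7}{8} \cdot \left(\frac{7}{8}\right)^{\frac{10}{9}}.

Key observation: t_0 being \frac{7}{8}, the constant factors (prefactor 7/8) combine into one prefactor.
Ratio: r(k) = \frac{1}{8} * (k-\frac{10}{9}) / [(k+1)] - poly over poly, x = \frac{1}{8} from leading terms; C = \frac{7}{8} at k = 0.


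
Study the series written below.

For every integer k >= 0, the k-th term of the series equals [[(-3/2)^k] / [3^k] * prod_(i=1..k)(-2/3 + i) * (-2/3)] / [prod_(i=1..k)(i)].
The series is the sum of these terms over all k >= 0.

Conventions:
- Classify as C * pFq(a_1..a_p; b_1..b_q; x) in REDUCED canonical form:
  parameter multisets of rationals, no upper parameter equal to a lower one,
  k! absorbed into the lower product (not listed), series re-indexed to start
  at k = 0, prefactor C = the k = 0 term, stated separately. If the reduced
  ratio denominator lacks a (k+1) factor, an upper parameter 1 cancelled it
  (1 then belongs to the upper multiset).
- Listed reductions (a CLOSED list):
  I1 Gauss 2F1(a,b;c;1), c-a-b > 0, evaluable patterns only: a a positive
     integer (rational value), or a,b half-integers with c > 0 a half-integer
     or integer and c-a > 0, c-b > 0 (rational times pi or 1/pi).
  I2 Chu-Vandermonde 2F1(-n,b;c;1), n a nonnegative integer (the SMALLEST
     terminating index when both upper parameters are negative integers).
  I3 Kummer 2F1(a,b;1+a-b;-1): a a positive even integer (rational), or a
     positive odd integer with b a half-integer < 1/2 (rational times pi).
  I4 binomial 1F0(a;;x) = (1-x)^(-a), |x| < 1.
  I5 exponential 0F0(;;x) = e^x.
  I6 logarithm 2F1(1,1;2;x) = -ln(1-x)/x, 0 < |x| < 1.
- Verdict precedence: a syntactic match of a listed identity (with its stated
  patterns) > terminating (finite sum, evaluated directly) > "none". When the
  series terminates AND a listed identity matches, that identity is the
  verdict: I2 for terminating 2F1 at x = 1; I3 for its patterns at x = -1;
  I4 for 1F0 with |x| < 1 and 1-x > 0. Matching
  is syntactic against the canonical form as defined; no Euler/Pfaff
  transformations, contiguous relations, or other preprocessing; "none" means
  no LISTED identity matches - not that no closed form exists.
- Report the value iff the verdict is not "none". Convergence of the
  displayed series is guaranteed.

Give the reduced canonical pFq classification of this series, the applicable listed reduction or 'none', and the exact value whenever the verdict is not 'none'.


With C = -2/3: the canonical form is 1F0(1/3; -; -1/2). Verdict (x = -1/2): the binomial series (I4) applies (the 1F0 binomial series: exponent -1/3, x = -1/2). Sum: (-2/3) * (3/2)^(-1/3).

First insight: t_0 = -2/3 here, and the running product (C = -2/3, x = -1/2) telescopes to a rising factorial.
Step ratio: r(k) = (-1/2) * (k+1/3) / [(k+1)] ; factor over Q: parameters, x = (-1/2), and C = -2/3.


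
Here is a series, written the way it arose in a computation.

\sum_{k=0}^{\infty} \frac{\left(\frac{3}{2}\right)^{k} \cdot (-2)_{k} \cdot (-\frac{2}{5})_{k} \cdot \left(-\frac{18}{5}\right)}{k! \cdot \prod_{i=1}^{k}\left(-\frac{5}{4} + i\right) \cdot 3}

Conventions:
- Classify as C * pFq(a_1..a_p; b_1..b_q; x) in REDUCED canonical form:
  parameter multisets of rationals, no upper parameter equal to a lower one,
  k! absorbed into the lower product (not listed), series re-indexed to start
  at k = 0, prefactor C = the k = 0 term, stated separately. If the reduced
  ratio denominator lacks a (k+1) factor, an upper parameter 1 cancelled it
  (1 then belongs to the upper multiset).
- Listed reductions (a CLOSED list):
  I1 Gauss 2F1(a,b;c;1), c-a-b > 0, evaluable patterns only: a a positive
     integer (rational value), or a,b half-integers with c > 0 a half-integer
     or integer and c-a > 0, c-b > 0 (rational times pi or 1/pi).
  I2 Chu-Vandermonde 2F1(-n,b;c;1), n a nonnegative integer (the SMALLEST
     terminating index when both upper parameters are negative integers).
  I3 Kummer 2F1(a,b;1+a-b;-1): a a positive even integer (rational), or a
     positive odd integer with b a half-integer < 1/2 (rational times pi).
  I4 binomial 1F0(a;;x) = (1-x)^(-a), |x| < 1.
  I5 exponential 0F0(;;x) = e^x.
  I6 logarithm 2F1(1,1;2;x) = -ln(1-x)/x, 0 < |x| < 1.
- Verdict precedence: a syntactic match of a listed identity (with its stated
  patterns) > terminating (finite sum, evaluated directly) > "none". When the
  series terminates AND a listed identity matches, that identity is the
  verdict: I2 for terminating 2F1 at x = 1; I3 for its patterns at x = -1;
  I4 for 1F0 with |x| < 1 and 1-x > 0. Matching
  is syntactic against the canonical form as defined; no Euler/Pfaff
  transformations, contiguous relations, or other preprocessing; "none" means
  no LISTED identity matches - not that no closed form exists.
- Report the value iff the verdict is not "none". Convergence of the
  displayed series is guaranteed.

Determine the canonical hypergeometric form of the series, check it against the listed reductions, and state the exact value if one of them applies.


The series (x = \frac{3}{2}) is 2F1: upper {-2, -\frac{2}{5}}, lower {-\frac{1}{4}}, prefactor -\frac{6}{5}. Verdict: terminating. With -2 upstairs the series is a 3-term polynomial sum; evaluated term by term. Hence: \frac{138}{125}.

The tell: t_0 being -\frac{6}{5}, the lower running product (C = -6/5) is a rising factorial.
Ratio: r(k) = \frac{3}{2} * (k-2) (k-\frac{2}{5}) / [(k-\frac{1}{4}) (k+1)] - poly over poly, x = \frac{3}{2} from leading terms; C = -\frac{6}{5} at k = 0.


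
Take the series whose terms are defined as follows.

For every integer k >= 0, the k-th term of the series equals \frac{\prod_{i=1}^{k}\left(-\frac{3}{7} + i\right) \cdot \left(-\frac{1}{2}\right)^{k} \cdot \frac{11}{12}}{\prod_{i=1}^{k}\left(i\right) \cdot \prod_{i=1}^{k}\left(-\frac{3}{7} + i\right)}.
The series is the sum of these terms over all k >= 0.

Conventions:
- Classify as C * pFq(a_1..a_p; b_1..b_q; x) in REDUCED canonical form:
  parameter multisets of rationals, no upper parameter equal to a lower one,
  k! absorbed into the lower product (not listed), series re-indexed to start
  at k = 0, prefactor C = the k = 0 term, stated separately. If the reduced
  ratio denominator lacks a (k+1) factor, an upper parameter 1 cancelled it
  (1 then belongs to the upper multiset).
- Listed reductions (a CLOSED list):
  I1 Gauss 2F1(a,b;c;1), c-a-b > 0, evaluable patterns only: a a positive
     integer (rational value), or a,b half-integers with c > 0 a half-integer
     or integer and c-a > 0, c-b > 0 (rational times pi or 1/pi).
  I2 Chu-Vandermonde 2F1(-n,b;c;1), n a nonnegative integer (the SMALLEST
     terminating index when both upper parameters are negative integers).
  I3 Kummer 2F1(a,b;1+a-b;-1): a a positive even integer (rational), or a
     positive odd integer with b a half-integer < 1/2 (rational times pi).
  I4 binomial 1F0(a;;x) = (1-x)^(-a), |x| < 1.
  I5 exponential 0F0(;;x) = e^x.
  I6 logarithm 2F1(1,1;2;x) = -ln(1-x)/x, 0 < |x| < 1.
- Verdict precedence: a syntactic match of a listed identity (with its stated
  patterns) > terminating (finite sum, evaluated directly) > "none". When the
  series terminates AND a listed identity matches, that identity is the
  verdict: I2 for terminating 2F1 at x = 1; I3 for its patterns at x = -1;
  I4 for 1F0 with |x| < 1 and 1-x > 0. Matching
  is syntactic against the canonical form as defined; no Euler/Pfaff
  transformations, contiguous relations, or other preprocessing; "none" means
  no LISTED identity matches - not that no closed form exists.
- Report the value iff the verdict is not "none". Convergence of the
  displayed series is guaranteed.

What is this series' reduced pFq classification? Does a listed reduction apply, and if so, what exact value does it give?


Structural cue: t_0 = \frac{11}{12} here, and the product of the first k integers (prefactor 11/12) is k!.
Consecutive-term ratio: r(k) = -\frac{1}{2} * 1 / [(k+1)] ; factor over Q: parameters, x = -\frac{1}{2}, and C = \frac{11}{12}.

This is \frac{11}{12} * 0F0(-; -; -\frac{1}{2}) in reduced canonical form. Verdict at x = -\frac{1}{2}: exponential (I5) matches (the 0F0 exponential series at x = -\frac{1}{2}). Hence: \frac{11}{12} \cdot e^{-\frac{1}{2}}.


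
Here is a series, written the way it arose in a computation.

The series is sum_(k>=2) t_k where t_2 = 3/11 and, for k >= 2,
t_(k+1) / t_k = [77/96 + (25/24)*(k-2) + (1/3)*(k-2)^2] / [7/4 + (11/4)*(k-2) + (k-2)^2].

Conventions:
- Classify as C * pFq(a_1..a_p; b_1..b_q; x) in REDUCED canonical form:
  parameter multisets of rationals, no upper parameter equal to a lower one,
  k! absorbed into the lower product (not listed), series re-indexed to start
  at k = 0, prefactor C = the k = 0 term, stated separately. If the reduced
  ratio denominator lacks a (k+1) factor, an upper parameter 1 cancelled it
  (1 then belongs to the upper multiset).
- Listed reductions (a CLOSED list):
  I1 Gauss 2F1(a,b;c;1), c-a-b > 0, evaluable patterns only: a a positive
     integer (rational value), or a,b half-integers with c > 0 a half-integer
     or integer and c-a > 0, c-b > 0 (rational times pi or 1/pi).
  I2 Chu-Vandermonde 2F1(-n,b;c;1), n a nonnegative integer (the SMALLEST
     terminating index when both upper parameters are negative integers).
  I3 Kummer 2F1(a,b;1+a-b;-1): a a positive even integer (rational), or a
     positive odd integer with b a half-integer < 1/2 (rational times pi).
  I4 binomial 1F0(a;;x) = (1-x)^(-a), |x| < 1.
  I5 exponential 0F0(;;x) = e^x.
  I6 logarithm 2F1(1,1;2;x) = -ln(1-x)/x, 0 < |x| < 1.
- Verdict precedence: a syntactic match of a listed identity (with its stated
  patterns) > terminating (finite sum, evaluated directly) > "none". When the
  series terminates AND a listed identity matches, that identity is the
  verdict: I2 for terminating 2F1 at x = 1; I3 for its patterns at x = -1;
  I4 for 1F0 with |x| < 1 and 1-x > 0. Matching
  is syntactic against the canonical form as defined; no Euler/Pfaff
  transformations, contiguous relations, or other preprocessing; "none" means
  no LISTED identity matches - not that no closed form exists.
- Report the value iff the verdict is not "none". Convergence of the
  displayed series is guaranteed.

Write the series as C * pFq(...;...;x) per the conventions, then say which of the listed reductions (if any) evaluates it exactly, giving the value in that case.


Prefactor 3/11, argument 1/3: 1F0 with upper {11/8} over lower {-}. Verdict (x = 1/3): binomial (I4) applies (the 1F0 binomial series: exponent -11/8, x = 1/3). Hence: (3/11) * (2/3)^(-11/8).

Structural cue: from the first term 3/11: the expanded ratio factors over Q; C = 3/11, x = 1/3, roots give parameters.
Term ratio: r(k) = (1/3) * (k+11/8) / [(k+1)] - rational; roots negated = parameters, x = (1/3), C = 3/11.


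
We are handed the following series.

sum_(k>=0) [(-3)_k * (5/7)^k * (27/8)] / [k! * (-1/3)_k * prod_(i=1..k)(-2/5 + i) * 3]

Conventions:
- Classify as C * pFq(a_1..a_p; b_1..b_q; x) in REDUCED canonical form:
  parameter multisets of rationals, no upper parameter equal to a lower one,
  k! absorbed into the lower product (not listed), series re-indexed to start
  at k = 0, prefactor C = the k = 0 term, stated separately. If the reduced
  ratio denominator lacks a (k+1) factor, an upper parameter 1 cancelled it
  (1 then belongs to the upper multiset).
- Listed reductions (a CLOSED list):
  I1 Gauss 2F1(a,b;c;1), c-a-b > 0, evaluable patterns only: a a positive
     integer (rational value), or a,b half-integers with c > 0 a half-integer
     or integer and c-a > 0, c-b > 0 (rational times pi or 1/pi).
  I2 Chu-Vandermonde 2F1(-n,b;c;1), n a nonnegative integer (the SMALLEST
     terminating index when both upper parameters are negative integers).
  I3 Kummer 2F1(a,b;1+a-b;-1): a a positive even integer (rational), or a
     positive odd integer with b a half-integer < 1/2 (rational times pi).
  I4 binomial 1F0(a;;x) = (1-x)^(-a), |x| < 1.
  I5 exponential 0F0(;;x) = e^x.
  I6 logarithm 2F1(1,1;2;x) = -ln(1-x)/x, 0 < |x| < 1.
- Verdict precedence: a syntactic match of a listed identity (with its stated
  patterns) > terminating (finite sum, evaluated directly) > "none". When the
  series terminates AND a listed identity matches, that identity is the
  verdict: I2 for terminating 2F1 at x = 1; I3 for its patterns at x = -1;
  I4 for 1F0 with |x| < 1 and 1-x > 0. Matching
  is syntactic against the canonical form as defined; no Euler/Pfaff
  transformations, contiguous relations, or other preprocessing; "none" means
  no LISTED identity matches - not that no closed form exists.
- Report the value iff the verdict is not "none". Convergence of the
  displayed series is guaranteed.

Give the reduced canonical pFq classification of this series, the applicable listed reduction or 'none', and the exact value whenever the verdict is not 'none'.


This is 9/8 * 1F2(-3; -1/3, 3/5; 5/7) in reduced canonical form. Verdict: terminating - no listed pattern fits, but -3 in the upper list cuts the series at k = 3; direct evaluation. Exact value: 1583973/285376.

Key observation: t_0 = 9/8 here, and the constant factors (prefactor 9/8) combine into one prefactor.
Consecutive-term ratio: r(k) = (5/7) * (k-3) / [(k-1/3) (k+3/5) (k+1)] - poly over poly, x = (5/7) from leading terms; C = 9/8 at k = 0.


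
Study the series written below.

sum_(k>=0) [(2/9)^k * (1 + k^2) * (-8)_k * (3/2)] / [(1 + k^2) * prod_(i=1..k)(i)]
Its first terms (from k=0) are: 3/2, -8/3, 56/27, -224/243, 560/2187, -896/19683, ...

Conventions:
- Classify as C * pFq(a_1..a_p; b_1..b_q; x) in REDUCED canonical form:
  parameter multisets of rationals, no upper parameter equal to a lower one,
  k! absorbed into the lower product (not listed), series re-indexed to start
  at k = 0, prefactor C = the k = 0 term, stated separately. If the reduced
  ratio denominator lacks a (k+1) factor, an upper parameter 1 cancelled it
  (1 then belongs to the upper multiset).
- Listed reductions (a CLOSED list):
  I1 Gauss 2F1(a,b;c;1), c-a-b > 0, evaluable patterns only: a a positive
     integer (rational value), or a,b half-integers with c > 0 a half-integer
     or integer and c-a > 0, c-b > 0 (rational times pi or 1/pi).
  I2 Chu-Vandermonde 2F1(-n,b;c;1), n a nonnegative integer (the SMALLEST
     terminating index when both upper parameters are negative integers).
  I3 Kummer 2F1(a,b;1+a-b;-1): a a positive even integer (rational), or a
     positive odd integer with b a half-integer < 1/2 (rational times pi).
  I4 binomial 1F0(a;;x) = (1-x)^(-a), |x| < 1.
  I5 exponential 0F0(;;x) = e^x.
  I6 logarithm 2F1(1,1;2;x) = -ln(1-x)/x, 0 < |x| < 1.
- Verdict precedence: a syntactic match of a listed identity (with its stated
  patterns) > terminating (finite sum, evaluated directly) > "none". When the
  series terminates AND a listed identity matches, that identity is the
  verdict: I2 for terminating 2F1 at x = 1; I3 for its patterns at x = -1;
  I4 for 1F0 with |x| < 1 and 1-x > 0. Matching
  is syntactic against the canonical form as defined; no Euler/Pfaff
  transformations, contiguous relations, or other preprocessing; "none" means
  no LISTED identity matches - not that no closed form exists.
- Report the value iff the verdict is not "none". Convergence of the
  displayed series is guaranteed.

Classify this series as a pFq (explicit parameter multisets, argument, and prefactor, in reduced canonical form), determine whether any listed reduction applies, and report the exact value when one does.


This is 3/2 * 1F0(-8; -; 2/9) in reduced canonical form. Verdict: this is the I4 binomial reduction (the 1F0 binomial series: exponent 8, x = 2/9). Hence: 5764801/28697814.

The tell: x = (2/9) and striking the common factor k^2 + 1 reduces the term (C = 3/2).
Ratio: r(k) = (2/9) * (k-8) / [(k+1)] - rational in k, leading ratio (2/9); with t_0 = 3/2, classification follows.
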